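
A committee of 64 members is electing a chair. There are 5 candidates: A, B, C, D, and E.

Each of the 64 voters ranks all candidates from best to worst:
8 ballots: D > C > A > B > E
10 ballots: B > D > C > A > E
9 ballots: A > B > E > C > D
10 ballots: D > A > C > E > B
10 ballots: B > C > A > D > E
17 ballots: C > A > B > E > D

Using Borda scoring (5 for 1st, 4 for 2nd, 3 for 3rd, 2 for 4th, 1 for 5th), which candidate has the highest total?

C

A: 8×3 + 10×2 + 9×5 + 10×4 + 10×3 + 17×4 = 227
B: 8×2 + 10×5 + 9×4 + 10×1 + 10×5 + 17×3 = 213
C: 8×4 + 10×3 + 9×2 + 10×3 + 10×4 + 17×5 = 235
D: 8×5 + 10×4 + 9×1 + 10×5 + 10×2 + 17×1 = 176
E: 8×1 + 10×1 + 9×3 + 10×2 + 10×1 + 17×2 = 109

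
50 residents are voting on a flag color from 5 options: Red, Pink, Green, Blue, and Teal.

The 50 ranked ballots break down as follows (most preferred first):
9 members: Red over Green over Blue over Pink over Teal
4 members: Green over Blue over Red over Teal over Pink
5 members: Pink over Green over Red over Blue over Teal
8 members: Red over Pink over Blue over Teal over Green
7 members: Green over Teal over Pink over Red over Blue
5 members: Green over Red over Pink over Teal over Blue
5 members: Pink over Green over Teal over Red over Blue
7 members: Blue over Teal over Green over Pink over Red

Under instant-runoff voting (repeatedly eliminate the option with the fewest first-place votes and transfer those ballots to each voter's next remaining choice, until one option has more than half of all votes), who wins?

Green

Round 1: Red 17, Pink 10, Green 16, Blue 7, Teal 0. Teal eliminated.
Round 2: Red 17, Pink 10, Green 16, Blue 7. Blue eliminated.
Round 3: Red 17, Pink 10, Green 23. Pink eliminated.
Round 4: Red 17, Green 33. Green has a majority (≥26).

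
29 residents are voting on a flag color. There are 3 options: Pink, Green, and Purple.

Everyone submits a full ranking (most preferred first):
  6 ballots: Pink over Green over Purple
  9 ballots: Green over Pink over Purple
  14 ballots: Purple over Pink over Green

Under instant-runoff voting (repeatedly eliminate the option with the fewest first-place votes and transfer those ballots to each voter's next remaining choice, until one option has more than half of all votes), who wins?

Round 1: Pink 6, Green 9, Purple 14. Pink eliminated.
Round 2: Green 15, Purple 14. Green has a majority (≥15).

Green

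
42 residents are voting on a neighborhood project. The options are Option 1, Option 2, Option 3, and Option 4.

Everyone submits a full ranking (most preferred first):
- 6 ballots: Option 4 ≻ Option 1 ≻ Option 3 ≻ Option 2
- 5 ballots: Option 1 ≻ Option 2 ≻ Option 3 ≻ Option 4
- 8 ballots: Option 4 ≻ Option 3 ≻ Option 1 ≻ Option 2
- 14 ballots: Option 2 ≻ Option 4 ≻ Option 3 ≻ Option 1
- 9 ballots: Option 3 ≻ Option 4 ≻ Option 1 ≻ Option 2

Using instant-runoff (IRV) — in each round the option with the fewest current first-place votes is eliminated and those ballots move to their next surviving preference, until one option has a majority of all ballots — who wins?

Round 1: Option 1 5, Option 2 14, Option 3 9, Option 4 14. Option 1 eliminated.
Round 2: Option 2 19, Option 3 9, Option 4 14. Option 3 eliminated.
Round 3: Option 2 19, Option 4 23. Option 4 has a majority (≥22).

Option 4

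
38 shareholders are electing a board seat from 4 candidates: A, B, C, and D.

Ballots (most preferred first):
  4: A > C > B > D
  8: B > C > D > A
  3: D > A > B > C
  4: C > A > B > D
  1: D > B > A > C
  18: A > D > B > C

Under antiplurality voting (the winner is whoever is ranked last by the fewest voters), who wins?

Last-place votes: A 8, B 0, C 22, D 8.

B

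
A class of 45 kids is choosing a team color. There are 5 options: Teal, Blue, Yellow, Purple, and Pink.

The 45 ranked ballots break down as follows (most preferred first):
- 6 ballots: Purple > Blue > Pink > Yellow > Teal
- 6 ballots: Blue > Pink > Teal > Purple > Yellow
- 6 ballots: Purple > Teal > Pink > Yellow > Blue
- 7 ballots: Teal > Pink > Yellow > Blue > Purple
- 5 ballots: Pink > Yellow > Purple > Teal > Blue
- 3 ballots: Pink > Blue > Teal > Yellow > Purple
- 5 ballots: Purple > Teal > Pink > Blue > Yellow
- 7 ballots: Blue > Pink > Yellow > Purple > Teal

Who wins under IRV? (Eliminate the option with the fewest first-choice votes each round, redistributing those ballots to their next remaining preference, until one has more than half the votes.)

Round 1: Teal 7, Blue 13, Yellow 0, Purple 17, Pink 8. Yellow eliminated.
Round 2: Teal 7, Blue 13, Purple 17, Pink 8. Teal eliminated.
Round 3: Blue 13, Purple 17, Pink 15. Blue eliminated.
Round 4: Purple 17, Pink 28. Pink has a majority (≥23).

Pink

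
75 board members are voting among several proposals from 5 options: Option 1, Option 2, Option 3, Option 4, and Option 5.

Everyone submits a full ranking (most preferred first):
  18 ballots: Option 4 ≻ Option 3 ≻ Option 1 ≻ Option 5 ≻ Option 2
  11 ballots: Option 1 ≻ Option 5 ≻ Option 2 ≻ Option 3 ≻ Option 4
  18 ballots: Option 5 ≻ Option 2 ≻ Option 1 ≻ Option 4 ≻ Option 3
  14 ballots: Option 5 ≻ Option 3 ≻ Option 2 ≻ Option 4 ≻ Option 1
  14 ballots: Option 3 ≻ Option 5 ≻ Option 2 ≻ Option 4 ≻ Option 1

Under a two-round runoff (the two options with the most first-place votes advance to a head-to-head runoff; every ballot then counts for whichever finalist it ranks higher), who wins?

Option 5

Round 1 first-place votes: Option 1 11, Option 2 0, Option 3 14, Option 4 18, Option 5 32. Option 5 and Option 4 advance.
Runoff: Option 5 is ranked above Option 4 on 57 ballots, Option 4 above Option 5 on 18.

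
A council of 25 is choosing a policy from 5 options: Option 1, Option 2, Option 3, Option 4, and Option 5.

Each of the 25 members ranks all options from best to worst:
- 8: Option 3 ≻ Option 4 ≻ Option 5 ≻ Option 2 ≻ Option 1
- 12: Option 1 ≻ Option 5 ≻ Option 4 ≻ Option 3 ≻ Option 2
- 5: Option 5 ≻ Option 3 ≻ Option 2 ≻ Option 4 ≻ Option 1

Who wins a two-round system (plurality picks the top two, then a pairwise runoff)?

Option 3

Round 1 first-place votes: Option 1 12, Option 2 0, Option 3 8, Option 4 0, Option 5 5. Option 1 and Option 3 advance.
Runoff: Option 1 is ranked above Option 3 on 12 ballots, Option 3 above Option 1 on 13.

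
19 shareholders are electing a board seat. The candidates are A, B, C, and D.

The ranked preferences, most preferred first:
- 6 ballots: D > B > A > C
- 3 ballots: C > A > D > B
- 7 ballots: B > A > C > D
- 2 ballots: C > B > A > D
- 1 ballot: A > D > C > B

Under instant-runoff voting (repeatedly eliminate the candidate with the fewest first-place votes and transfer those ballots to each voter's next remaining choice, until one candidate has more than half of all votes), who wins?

D

Round 1: A 1, B 7, C 5, D 6. A eliminated.
Round 2: B 7, C 5, D 7. C eliminated.
Round 3: B 9, D 10. D has a majority (≥10).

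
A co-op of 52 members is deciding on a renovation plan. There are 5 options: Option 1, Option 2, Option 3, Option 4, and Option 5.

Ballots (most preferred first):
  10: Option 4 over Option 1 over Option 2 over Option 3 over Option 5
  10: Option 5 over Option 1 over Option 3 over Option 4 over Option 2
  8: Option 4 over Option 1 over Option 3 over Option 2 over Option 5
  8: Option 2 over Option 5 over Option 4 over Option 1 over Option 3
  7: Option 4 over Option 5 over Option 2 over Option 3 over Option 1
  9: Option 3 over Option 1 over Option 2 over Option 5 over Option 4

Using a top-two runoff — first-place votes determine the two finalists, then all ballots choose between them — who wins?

Option 5

Round 1 first-place votes: Option 1 0, Option 2 8, Option 3 9, Option 4 25, Option 5 10. Option 4 and Option 5 advance.
Runoff: Option 4 is ranked above Option 5 on 25 ballots, Option 5 above Option 4 on 27.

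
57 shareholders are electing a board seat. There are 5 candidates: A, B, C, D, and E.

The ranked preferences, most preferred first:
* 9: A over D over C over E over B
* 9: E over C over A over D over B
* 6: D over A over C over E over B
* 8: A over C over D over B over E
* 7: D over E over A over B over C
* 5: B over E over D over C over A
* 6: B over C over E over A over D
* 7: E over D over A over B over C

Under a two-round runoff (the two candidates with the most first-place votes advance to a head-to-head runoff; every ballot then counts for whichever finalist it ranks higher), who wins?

E

Round 1 first-place votes: A 17, B 11, C 0, D 13, E 16. A and E advance.
Runoff: A is ranked above E on 23 ballots, E above A on 34.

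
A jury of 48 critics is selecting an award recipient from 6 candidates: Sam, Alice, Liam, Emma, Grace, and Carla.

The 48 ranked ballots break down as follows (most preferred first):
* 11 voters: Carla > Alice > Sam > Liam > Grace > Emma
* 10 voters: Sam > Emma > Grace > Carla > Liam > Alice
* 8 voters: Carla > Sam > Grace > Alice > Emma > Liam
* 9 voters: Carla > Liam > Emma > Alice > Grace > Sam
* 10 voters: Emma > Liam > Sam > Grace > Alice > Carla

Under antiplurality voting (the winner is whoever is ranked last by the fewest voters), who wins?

Grace

Last-place votes: Sam 9, Alice 10, Liam 8, Emma 11, Grace 0, Carla 10.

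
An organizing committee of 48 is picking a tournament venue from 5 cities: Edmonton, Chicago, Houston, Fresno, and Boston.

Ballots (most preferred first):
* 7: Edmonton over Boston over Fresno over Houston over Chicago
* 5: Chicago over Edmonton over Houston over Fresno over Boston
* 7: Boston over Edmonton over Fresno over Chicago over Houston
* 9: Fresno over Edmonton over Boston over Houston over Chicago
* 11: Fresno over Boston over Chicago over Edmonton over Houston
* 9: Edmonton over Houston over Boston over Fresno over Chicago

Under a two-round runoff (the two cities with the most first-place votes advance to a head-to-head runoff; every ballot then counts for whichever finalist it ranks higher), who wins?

Edmonton

Round 1 first-place votes: Edmonton 16, Chicago 5, Houston 0, Fresno 20, Boston 7. Fresno and Edmonton advance.
Runoff: Fresno is ranked above Edmonton on 20 ballots, Edmonton above Fresno on 28.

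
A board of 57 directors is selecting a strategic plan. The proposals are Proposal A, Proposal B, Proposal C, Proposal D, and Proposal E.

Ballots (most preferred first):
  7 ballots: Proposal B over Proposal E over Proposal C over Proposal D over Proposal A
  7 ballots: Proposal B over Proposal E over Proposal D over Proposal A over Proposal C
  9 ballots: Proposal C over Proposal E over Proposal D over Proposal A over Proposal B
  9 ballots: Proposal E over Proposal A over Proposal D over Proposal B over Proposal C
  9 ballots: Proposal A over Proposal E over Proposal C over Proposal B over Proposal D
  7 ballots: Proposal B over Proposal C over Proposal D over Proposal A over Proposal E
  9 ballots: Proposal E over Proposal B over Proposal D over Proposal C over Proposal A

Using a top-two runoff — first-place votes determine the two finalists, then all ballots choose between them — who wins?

Round 1 first-place votes: Proposal A 9, Proposal B 21, Proposal C 9, Proposal D 0, Proposal E 18. Proposal B and Proposal E advance.
Runoff: Proposal B is ranked above Proposal E on 21 ballots, Proposal E above Proposal B on 36.

Proposal E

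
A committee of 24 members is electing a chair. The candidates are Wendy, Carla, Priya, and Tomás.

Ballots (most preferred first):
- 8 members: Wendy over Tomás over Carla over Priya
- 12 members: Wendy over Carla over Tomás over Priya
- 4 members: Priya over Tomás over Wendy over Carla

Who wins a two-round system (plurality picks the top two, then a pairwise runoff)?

Round 1 first-place votes: Wendy 20, Carla 0, Priya 4, Tomás 0. Wendy and Priya advance.
Runoff: Wendy is ranked above Priya on 20 ballots, Priya above Wendy on 4.

Wendy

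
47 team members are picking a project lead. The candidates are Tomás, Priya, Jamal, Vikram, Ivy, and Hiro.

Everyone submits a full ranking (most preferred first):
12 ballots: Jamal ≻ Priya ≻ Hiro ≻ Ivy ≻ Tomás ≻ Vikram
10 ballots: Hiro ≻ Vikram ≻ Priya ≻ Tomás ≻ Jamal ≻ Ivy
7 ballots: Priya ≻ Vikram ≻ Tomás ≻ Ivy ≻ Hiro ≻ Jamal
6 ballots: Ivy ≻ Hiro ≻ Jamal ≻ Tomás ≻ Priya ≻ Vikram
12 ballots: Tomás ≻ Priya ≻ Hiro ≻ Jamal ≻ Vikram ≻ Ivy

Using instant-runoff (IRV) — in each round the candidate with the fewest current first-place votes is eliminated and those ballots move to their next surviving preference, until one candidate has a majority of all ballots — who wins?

Hiro

Round 1: Tomás 12, Priya 7, Jamal 12, Vikram 0, Ivy 6, Hiro 10. Vikram eliminated.
Round 2: Tomás 12, Priya 7, Jamal 12, Ivy 6, Hiro 10. Ivy eliminated.
Round 3: Tomás 12, Priya 7, Jamal 12, Hiro 16. Priya eliminated.
Round 4: Tomás 19, Jamal 12, Hiro 16. Jamal eliminated.
Round 5: Tomás 19, Hiro 28. Hiro has a majority (≥24).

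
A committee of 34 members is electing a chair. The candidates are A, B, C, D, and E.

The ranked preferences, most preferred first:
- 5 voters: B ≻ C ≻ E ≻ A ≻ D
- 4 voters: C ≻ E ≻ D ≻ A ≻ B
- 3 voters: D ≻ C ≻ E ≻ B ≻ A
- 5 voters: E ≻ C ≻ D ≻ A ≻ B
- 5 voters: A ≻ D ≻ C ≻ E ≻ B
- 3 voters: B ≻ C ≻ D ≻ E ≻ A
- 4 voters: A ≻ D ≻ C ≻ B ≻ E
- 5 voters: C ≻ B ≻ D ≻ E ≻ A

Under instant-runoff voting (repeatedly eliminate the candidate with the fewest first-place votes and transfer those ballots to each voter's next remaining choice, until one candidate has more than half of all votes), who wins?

Round 1: A 9, B 8, C 9, D 3, E 5. D eliminated.
Round 2: A 9, B 8, C 12, E 5. E eliminated.
Round 3: A 9, B 8, C 17. B eliminated.
Round 4: A 9, C 25. C has a majority (≥18).

C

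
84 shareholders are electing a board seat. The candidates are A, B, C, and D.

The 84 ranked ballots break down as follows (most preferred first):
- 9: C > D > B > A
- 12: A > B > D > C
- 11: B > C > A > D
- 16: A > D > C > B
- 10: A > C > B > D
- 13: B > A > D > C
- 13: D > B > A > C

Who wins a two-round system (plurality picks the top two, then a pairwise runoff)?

B

Round 1 first-place votes: A 38, B 24, C 9, D 13. A and B advance.
Runoff: A is ranked above B on 38 ballots, B above A on 46.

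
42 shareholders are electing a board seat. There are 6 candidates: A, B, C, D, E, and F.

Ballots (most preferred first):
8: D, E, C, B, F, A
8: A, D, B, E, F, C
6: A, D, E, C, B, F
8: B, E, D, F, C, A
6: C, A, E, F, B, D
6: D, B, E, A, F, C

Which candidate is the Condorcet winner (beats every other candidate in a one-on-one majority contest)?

D

D vs A: 22–20
D vs B: 28–14
D vs C: 36–6
D vs E: 28–14
D vs F: 36–6
D beats every other candidate.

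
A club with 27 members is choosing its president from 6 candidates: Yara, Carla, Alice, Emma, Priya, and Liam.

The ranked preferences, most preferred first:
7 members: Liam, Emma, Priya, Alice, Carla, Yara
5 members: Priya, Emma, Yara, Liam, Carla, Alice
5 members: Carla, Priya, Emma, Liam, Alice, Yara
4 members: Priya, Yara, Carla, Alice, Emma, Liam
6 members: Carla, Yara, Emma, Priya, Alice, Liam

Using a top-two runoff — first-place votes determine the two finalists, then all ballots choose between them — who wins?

Priya

Round 1 first-place votes: Yara 0, Carla 11, Alice 0, Emma 0, Priya 9, Liam 7. Carla and Priya advance.
Runoff: Carla is ranked above Priya on 11 ballots, Priya above Carla on 16.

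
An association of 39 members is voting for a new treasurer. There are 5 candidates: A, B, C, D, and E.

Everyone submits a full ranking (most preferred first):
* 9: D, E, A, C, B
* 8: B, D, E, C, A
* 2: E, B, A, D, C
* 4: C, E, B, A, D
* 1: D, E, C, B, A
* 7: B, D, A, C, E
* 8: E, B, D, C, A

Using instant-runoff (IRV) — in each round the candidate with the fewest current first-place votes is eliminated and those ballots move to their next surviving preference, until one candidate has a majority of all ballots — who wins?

E

Round 1: A 0, B 15, C 4, D 10, E 10. A eliminated.
Round 2: B 15, C 4, D 10, E 10. C eliminated.
Round 3: B 15, D 10, E 14. D eliminated.
Round 4: B 15, E 24. E has a majority (≥20).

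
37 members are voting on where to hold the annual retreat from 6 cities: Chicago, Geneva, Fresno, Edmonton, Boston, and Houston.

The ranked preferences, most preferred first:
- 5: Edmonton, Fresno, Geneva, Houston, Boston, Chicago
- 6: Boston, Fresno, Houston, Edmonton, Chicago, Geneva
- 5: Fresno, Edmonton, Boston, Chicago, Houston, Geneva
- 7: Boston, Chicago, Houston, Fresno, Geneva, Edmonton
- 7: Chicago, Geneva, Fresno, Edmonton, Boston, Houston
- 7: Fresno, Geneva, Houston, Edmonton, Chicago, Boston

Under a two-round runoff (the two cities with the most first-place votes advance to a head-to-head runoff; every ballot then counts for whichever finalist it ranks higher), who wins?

Fresno

Round 1 first-place votes: Chicago 7, Geneva 0, Fresno 12, Edmonton 5, Boston 13, Houston 0. Boston and Fresno advance.
Runoff: Boston is ranked above Fresno on 13 ballots, Fresno above Boston on 24.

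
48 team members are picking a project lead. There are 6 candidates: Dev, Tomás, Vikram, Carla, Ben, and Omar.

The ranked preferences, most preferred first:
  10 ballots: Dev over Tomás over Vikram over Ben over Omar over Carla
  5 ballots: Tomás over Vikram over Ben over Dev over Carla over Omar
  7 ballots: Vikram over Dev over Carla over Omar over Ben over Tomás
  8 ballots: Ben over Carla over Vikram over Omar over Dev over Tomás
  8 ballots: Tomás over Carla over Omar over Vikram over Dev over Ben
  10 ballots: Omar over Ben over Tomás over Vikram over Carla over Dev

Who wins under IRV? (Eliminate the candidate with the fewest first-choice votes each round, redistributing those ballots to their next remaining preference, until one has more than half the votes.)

Round 1: Dev 10, Tomás 13, Vikram 7, Carla 0, Ben 8, Omar 10. Carla eliminated.
Round 2: Dev 10, Tomás 13, Vikram 7, Ben 8, Omar 10. Vikram eliminated.
Round 3: Dev 17, Tomás 13, Ben 8, Omar 10. Ben eliminated.
Round 4: Dev 17, Tomás 13, Omar 18. Tomás eliminated.
Round 5: Dev 22, Omar 26. Omar has a majority (≥25).

Omar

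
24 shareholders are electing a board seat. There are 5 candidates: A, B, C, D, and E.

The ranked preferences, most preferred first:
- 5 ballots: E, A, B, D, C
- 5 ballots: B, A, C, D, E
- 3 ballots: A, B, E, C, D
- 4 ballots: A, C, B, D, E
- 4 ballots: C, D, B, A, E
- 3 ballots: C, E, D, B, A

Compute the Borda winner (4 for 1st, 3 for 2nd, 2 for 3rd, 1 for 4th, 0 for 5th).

A

A: 5×3 + 5×3 + 3×4 + 4×4 + 4×1 + 3×0 = 62
B: 5×2 + 5×4 + 3×3 + 4×2 + 4×2 + 3×1 = 58
C: 5×0 + 5×2 + 3×1 + 4×3 + 4×4 + 3×4 = 53
D: 5×1 + 5×1 + 3×0 + 4×1 + 4×3 + 3×2 = 32
E: 5×4 + 5×0 + 3×2 + 4×0 + 4×0 + 3×3 = 35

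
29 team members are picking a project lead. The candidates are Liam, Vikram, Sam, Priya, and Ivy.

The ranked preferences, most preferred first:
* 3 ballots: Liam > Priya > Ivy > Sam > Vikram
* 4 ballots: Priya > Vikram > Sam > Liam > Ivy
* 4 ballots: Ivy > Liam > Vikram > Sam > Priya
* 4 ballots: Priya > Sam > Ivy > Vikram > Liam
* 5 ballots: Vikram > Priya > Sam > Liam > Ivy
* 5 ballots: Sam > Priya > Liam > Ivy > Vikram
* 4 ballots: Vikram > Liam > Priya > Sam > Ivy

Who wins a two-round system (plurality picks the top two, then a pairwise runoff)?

Priya

Round 1 first-place votes: Liam 3, Vikram 9, Sam 5, Priya 8, Ivy 4. Vikram and Priya advance.
Runoff: Vikram is ranked above Priya on 13 ballots, Priya above Vikram on 16.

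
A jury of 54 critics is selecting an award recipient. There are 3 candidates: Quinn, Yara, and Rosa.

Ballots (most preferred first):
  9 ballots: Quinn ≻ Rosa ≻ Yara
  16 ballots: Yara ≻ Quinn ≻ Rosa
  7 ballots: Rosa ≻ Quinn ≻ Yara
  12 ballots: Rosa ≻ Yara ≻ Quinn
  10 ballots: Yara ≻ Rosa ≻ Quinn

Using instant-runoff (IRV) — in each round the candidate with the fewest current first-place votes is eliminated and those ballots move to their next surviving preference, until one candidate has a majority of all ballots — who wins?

Round 1: Quinn 9, Yara 26, Rosa 19. Quinn eliminated.
Round 2: Yara 26, Rosa 28. Rosa has a majority (≥28).

Rosa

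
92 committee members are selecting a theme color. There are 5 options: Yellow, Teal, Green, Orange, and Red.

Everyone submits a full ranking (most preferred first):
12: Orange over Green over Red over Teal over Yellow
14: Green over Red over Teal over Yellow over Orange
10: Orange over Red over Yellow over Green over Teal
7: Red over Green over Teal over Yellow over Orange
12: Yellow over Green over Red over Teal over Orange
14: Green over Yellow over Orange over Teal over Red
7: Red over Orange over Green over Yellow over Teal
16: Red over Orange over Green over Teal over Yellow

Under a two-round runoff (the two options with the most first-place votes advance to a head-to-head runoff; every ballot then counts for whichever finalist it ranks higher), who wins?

Green

Round 1 first-place votes: Yellow 12, Teal 0, Green 28, Orange 22, Red 30. Red and Green advance.
Runoff: Red is ranked above Green on 40 ballots, Green above Red on 52.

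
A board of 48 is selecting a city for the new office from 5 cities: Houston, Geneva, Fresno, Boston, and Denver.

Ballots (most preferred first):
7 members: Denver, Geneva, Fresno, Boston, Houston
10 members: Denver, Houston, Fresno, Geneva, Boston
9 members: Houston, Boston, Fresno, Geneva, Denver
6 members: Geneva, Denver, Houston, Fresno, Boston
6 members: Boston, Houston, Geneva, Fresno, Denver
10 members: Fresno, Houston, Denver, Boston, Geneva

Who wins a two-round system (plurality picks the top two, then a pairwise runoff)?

Fresno

Round 1 first-place votes: Houston 9, Geneva 6, Fresno 10, Boston 6, Denver 17. Denver and Fresno advance.
Runoff: Denver is ranked above Fresno on 23 ballots, Fresno above Denver on 25.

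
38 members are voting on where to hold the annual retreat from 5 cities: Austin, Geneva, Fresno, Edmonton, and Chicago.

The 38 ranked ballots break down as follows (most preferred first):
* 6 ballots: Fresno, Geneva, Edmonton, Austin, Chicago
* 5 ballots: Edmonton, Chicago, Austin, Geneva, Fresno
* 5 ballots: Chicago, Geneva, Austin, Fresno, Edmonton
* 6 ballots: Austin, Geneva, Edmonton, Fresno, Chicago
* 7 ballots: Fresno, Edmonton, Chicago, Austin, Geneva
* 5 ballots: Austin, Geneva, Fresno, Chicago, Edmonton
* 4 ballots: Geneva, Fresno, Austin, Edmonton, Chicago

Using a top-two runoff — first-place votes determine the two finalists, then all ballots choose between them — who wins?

Round 1 first-place votes: Austin 11, Geneva 4, Fresno 13, Edmonton 5, Chicago 5. Fresno and Austin advance.
Runoff: Fresno is ranked above Austin on 17 ballots, Austin above Fresno on 21.

Austin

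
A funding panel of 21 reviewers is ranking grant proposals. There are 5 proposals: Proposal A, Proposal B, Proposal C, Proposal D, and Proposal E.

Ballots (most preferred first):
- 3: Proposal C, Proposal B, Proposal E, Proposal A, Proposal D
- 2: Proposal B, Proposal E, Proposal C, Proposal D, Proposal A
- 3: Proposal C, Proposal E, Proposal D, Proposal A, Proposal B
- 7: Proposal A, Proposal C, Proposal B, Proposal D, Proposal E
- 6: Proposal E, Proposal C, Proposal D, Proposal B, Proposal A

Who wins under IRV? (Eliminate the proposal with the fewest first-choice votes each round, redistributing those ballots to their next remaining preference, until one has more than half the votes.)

Proposal E

Round 1: Proposal A 7, Proposal B 2, Proposal C 6, Proposal D 0, Proposal E 6. Proposal D eliminated.
Round 2: Proposal A 7, Proposal B 2, Proposal C 6, Proposal E 6. Proposal B eliminated.
Round 3: Proposal A 7, Proposal C 6, Proposal E 8. Proposal C eliminated.
Round 4: Proposal A 7, Proposal E 14. Proposal E has a majority (≥11).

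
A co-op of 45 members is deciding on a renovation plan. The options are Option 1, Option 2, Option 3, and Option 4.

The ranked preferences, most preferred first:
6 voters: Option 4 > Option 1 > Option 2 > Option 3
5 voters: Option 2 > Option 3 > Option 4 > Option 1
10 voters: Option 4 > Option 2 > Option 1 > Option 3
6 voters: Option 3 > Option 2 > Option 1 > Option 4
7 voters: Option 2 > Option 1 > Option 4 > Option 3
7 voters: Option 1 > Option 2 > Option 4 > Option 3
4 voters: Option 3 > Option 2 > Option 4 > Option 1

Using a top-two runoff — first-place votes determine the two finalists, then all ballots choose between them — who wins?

Option 2

Round 1 first-place votes: Option 1 7, Option 2 12, Option 3 10, Option 4 16. Option 4 and Option 2 advance.
Runoff: Option 4 is ranked above Option 2 on 16 ballots, Option 2 above Option 4 on 29.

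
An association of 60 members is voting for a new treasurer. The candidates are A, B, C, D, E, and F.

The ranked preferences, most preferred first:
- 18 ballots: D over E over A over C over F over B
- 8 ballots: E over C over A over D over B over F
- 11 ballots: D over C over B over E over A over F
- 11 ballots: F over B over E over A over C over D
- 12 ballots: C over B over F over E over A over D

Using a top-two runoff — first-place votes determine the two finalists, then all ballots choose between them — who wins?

Round 1 first-place votes: A 0, B 0, C 12, D 29, E 8, F 11. D and C advance.
Runoff: D is ranked above C on 29 ballots, C above D on 31.

C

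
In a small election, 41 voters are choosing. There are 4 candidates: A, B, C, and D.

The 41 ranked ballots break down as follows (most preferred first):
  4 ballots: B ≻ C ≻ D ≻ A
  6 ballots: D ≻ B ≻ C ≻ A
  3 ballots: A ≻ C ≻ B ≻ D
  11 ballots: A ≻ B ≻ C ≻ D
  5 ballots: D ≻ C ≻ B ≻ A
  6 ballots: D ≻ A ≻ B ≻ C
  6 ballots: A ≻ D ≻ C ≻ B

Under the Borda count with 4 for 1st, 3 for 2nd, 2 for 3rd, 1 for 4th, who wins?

A: 4×1 + 6×1 + 3×4 + 11×4 + 5×1 + 6×3 + 6×4 = 113
B: 4×4 + 6×3 + 3×2 + 11×3 + 5×2 + 6×2 + 6×1 = 101
C: 4×3 + 6×2 + 3×3 + 11×2 + 5×3 + 6×1 + 6×2 = 88
D: 4×2 + 6×4 + 3×1 + 11×1 + 5×4 + 6×4 + 6×3 = 108

A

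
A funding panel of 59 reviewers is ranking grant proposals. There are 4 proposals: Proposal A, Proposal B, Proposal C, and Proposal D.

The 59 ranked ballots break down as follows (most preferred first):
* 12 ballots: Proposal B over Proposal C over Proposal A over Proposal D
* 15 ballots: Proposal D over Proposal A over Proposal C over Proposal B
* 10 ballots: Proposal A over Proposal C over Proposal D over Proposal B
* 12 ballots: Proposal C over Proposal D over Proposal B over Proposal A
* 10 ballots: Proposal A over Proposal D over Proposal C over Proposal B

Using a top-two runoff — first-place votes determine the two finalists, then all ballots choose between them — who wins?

Round 1 first-place votes: Proposal A 20, Proposal B 12, Proposal C 12, Proposal D 15. Proposal A and Proposal D advance.
Runoff: Proposal A is ranked above Proposal D on 32 ballots, Proposal D above Proposal A on 27.

Proposal A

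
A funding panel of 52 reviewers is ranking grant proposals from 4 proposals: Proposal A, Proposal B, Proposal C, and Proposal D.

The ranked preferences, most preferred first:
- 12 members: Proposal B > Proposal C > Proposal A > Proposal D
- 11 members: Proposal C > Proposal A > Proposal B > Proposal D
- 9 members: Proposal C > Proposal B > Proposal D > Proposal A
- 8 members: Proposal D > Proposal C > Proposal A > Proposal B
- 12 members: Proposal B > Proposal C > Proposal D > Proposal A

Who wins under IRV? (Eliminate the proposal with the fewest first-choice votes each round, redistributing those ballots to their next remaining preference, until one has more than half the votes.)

Proposal C

Round 1: Proposal A 0, Proposal B 24, Proposal C 20, Proposal D 8. Proposal A eliminated.
Round 2: Proposal B 24, Proposal C 20, Proposal D 8. Proposal D eliminated.
Round 3: Proposal B 24, Proposal C 28. Proposal C has a majority (≥27).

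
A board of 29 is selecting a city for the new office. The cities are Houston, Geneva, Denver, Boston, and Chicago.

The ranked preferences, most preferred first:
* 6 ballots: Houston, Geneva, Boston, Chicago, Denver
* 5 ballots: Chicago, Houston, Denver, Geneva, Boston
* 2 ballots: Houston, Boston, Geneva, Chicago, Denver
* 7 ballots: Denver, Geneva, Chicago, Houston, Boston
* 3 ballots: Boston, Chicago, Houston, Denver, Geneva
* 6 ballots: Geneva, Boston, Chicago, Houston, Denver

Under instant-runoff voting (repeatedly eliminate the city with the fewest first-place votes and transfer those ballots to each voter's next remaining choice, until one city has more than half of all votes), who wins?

Round 1: Houston 8, Geneva 6, Denver 7, Boston 3, Chicago 5. Boston eliminated.
Round 2: Houston 8, Geneva 6, Denver 7, Chicago 8. Geneva eliminated.
Round 3: Houston 8, Denver 7, Chicago 14. Denver eliminated.
Round 4: Houston 8, Chicago 21. Chicago has a majority (≥15).

Chicago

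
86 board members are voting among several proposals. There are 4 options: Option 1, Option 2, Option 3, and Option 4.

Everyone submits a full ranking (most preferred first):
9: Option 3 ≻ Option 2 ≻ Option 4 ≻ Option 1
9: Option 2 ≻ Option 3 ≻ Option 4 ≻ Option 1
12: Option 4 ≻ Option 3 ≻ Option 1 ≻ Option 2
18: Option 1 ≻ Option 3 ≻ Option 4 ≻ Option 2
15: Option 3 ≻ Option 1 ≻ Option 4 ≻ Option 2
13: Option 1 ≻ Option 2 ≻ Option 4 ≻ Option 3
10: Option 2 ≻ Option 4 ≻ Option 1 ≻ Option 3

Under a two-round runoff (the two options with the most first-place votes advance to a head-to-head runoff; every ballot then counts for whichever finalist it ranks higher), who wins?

Option 3

Round 1 first-place votes: Option 1 31, Option 2 19, Option 3 24, Option 4 12. Option 1 and Option 3 advance.
Runoff: Option 1 is ranked above Option 3 on 41 ballots, Option 3 above Option 1 on 45.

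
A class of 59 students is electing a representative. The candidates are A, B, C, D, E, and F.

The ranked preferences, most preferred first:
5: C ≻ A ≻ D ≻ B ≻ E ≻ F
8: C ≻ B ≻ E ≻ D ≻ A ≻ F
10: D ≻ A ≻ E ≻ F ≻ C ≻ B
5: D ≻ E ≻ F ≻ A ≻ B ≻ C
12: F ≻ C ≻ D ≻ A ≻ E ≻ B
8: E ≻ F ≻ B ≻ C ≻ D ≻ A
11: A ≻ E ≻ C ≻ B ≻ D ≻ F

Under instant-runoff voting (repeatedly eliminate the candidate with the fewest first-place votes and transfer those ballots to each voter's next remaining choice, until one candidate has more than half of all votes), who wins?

Round 1: A 11, B 0, C 13, D 15, E 8, F 12. B eliminated.
Round 2: A 11, C 13, D 15, E 8, F 12. E eliminated.
Round 3: A 11, C 13, D 15, F 20. A eliminated.
Round 4: C 24, D 15, F 20. D eliminated.
Round 5: C 24, F 35. F has a majority (≥30).

F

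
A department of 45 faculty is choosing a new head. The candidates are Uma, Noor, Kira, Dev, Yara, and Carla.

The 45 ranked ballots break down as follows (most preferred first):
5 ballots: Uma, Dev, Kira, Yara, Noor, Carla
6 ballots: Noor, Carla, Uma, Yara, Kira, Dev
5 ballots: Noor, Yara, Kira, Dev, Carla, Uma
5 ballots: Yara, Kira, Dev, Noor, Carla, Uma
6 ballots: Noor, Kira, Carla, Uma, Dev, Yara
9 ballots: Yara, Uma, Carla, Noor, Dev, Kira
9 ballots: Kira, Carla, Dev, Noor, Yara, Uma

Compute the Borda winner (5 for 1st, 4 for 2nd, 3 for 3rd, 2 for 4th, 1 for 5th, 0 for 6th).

Uma: 5×5 + 6×3 + 5×0 + 5×0 + 6×2 + 9×4 + 9×0 = 91
Noor: 5×1 + 6×5 + 5×5 + 5×2 + 6×5 + 9×2 + 9×2 = 136
Kira: 5×3 + 6×1 + 5×3 + 5×4 + 6×4 + 9×0 + 9×5 = 125
Dev: 5×4 + 6×0 + 5×2 + 5×3 + 6×1 + 9×1 + 9×3 = 87
Yara: 5×2 + 6×2 + 5×4 + 5×5 + 6×0 + 9×5 + 9×1 = 121
Carla: 5×0 + 6×4 + 5×1 + 5×1 + 6×3 + 9×3 + 9×4 = 115

Noor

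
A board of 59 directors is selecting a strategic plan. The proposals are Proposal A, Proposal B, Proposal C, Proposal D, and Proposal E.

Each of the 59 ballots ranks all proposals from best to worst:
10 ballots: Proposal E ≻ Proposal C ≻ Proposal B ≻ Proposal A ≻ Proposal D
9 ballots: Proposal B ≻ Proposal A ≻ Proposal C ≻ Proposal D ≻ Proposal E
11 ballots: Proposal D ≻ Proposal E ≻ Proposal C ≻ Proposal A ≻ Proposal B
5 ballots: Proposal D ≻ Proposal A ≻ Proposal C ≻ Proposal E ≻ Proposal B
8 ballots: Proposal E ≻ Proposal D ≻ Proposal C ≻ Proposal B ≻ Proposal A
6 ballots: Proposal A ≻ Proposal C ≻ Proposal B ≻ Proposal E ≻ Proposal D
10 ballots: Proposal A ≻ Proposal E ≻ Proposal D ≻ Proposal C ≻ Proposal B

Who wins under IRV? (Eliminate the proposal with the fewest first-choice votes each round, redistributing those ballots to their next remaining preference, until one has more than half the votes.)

Round 1: Proposal A 16, Proposal B 9, Proposal C 0, Proposal D 16, Proposal E 18. Proposal C eliminated.
Round 2: Proposal A 16, Proposal B 9, Proposal D 16, Proposal E 18. Proposal B eliminated.
Round 3: Proposal A 25, Proposal D 16, Proposal E 18. Proposal D eliminated.
Round 4: Proposal A 30, Proposal E 29. Proposal A has a majority (≥30).

Proposal A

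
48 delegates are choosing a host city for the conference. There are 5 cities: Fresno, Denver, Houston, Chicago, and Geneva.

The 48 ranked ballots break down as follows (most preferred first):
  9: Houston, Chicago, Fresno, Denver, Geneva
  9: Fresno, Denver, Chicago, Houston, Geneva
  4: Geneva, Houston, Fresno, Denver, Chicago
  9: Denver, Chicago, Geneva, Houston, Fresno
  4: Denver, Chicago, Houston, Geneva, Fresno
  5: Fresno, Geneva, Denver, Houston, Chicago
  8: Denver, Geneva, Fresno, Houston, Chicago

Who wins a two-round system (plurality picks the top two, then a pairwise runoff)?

Fresno

Round 1 first-place votes: Fresno 14, Denver 21, Houston 9, Chicago 0, Geneva 4. Denver and Fresno advance.
Runoff: Denver is ranked above Fresno on 21 ballots, Fresno above Denver on 27.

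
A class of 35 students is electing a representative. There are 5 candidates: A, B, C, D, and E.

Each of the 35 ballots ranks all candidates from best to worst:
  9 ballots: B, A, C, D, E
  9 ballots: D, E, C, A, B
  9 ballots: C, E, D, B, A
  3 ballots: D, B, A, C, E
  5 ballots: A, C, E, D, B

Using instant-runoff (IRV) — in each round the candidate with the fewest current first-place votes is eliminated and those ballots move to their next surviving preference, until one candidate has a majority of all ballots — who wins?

C

Round 1: A 5, B 9, C 9, D 12, E 0. E eliminated.
Round 2: A 5, B 9, C 9, D 12. A eliminated.
Round 3: B 9, C 14, D 12. B eliminated.
Round 4: C 23, D 12. C has a majority (≥18).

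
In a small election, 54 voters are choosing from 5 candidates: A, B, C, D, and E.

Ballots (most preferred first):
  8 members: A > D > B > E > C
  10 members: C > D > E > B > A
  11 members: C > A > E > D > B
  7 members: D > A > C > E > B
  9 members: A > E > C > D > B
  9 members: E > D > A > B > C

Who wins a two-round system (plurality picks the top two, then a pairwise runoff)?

Round 1 first-place votes: A 17, B 0, C 21, D 7, E 9. C and A advance.
Runoff: C is ranked above A on 21 ballots, A above C on 33.

A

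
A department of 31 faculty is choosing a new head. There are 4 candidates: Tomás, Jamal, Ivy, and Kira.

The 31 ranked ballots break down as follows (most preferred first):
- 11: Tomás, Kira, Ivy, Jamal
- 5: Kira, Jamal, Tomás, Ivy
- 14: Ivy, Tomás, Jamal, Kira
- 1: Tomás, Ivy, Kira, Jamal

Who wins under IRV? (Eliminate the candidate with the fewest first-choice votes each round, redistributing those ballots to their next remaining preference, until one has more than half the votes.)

Tomás

Round 1: Tomás 12, Jamal 0, Ivy 14, Kira 5. Jamal eliminated.
Round 2: Tomás 12, Ivy 14, Kira 5. Kira eliminated.
Round 3: Tomás 17, Ivy 14. Tomás has a majority (≥16).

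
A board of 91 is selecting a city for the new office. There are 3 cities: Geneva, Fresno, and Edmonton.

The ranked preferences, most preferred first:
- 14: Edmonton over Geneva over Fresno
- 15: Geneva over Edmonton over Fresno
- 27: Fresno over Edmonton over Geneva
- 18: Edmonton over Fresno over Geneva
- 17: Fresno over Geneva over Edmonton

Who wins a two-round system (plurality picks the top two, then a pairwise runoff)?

Edmonton

Round 1 first-place votes: Geneva 15, Fresno 44, Edmonton 32. Fresno and Edmonton advance.
Runoff: Fresno is ranked above Edmonton on 44 ballots, Edmonton above Fresno on 47.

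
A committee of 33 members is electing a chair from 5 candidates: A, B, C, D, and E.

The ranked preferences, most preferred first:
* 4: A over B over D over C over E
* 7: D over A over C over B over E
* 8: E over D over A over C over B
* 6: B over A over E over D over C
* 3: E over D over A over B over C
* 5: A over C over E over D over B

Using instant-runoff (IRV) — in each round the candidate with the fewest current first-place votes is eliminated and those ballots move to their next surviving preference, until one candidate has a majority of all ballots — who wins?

A

Round 1: A 9, B 6, C 0, D 7, E 11. C eliminated.
Round 2: A 9, B 6, D 7, E 11. B eliminated.
Round 3: A 15, D 7, E 11. D eliminated.
Round 4: A 22, E 11. A has a majority (≥17).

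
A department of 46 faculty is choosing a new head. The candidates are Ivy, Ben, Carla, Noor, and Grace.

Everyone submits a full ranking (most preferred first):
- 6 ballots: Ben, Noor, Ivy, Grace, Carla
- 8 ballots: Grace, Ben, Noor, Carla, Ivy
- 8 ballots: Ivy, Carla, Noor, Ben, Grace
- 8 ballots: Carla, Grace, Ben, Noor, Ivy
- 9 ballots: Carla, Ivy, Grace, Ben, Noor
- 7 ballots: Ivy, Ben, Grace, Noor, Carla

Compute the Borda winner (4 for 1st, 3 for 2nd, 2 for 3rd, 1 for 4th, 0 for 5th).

Ben

Ivy: 6×2 + 8×0 + 8×4 + 8×0 + 9×3 + 7×4 = 99
Ben: 6×4 + 8×3 + 8×1 + 8×2 + 9×1 + 7×3 = 102
Carla: 6×0 + 8×1 + 8×3 + 8×4 + 9×4 + 7×0 = 100
Noor: 6×3 + 8×2 + 8×2 + 8×1 + 9×0 + 7×1 = 65
Grace: 6×1 + 8×4 + 8×0 + 8×3 + 9×2 + 7×2 = 94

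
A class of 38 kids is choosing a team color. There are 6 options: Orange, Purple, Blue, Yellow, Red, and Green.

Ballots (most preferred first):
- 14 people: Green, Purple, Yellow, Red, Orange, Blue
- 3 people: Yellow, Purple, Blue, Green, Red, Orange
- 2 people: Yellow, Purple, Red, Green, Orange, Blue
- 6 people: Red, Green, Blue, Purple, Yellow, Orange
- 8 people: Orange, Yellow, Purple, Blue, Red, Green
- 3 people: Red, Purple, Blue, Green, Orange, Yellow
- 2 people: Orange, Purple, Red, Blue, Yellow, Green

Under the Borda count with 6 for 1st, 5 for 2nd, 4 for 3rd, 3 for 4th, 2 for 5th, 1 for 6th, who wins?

Orange: 14×2 + 3×1 + 2×2 + 6×1 + 8×6 + 3×2 + 2×6 = 107
Purple: 14×5 + 3×5 + 2×5 + 6×3 + 8×4 + 3×5 + 2×5 = 170
Blue: 14×1 + 3×4 + 2×1 + 6×4 + 8×3 + 3×4 + 2×3 = 94
Yellow: 14×4 + 3×6 + 2×6 + 6×2 + 8×5 + 3×1 + 2×2 = 145
Red: 14×3 + 3×2 + 2×4 + 6×6 + 8×2 + 3×6 + 2×4 = 134
Green: 14×6 + 3×3 + 2×3 + 6×5 + 8×1 + 3×3 + 2×1 = 148

Purple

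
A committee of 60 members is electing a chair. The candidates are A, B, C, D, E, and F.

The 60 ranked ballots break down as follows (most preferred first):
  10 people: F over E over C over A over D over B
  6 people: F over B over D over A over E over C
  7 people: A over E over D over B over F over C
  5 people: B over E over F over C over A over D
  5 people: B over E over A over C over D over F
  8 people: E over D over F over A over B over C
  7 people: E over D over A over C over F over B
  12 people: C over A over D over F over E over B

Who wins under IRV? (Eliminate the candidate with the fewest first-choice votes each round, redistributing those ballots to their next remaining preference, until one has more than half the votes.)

Round 1: A 7, B 10, C 12, D 0, E 15, F 16. D eliminated.
Round 2: A 7, B 10, C 12, E 15, F 16. A eliminated.
Round 3: B 10, C 12, E 22, F 16. B eliminated.
Round 4: C 12, E 32, F 16. E has a majority (≥31).

E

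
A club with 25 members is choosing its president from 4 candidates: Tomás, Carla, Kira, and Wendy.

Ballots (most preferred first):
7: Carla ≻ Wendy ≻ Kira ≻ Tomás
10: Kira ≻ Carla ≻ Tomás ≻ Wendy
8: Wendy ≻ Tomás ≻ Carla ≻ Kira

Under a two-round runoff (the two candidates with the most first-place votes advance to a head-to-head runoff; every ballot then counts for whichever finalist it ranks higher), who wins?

Wendy

Round 1 first-place votes: Tomás 0, Carla 7, Kira 10, Wendy 8. Kira and Wendy advance.
Runoff: Kira is ranked above Wendy on 10 ballots, Wendy above Kira on 15.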